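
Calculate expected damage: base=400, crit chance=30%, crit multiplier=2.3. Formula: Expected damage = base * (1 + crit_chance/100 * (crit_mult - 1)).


E[dmg] = base * (1 + crit_chance * (crit_mult - 1))
cc as decimal = 30/100 = 0.3
cm - 1 = 2.3 - 1 = 1.3
Bonus factor = 0.3 * 1.3 = 0.39
Total multiplier = 1 + 0.39 = 1.39
Expected damage = 400 * 1.39 = 556.00

556.00 damage


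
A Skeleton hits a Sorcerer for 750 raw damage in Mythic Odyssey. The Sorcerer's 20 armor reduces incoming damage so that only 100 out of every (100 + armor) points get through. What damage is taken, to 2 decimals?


actual = 750 * 100 / (100 + 20)
= 750 * 100 / 120
= 75000 / 120
= 625.00

625.00 damage


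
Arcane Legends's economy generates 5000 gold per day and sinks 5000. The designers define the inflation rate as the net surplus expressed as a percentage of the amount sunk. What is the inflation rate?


Net gold = 5000 - 5000 = 0
Inflation rate = net / sunk * 100 = 0 / 5000 * 100
= 0.0 * 100
= 0.00%

0.00%


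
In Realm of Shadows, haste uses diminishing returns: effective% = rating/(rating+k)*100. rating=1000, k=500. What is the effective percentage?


effective% = rating / (rating + k) * 100
= 1000 / (1000 + 500) * 100
= 1000 / 1500 * 100
= 0.666667 * 100
= 66.67%

66.67%


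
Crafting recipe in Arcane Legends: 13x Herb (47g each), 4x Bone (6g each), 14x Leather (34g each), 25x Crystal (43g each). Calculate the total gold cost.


Cost breakdown:
  Herb: 13 * 47 = 611
  Bone: 4 * 6 = 24
  Leather: 14 * 34 = 476
  Crystal: 25 * 43 = 1075
Total = 611 + 24 + 476 + 1075 = 2186

2186 gold


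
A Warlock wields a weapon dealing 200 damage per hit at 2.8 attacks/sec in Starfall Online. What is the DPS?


DPS = damage * attack_speed
= 200 * 2.8
= 560.0

560.0 DPS


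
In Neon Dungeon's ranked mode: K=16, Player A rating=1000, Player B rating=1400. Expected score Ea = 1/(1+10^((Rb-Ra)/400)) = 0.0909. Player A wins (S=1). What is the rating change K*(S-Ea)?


Elo update: delta = K * (S - Ea), where S = 1 (wins)
S - Ea = 1 - 0.0909 = 0.9091
Rating change = 16 * 0.9091
= 14.55

14.55 rating points


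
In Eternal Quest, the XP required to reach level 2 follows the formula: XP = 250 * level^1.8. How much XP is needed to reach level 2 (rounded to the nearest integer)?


XP = 250 * level^1.8
Substitute level = 2:
XP = 250 * 2^1.8
= 250 * 3.4822
= 871

871 XP


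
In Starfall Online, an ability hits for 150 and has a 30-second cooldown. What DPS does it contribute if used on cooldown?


DPS = damage / cooldown
= 150 / 30
= 5.00

5.00 DPS


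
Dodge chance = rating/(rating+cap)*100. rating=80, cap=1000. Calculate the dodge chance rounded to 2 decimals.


dodge% = 80 / (80 + 1000) * 100
= 80 / 1080 * 100
= 0.074074 * 100
= 7.41%

7.41%


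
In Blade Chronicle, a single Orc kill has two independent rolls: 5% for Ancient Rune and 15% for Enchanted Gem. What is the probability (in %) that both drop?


For independent events, P(both) = P(A) * P(B)
= 5% * 15%
= 75 / 100 %
= 0.75%

0.75%


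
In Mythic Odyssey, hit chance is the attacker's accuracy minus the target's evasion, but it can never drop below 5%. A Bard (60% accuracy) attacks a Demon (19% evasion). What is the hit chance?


accuracy - evasion = 60 - 19 = 41
Apply floor: max(41, 5) = 41
Hit chance = 41%

41%


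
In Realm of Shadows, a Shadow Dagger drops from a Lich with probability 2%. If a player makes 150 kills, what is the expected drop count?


Expected drops = kills * (drop_rate / 100)
= 150 * (2 / 100)
= 150 * 0.02
= 3.0

3.0 drops


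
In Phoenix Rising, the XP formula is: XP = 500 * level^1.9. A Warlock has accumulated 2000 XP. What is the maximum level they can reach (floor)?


XP = 500 * level^1.9, so level = (XP / 500)^(1/1.9)
= (2000 / 500)^(1/1.9)
= 4.0^0.5263
= 2.0743
Floor: level = 2

level 2


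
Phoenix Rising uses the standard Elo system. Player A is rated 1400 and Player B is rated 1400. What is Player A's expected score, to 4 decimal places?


Elo expected score: Ea = 1/(1 + 10^((Rb-Ra)/400))
Rb - Ra = 1400 - 1400 = 0
(Rb-Ra)/400 = 0/400 = 0.0
10^0.0 = 1.0
Ea = 1/(1 + 1.0) = 1/2.0 = 0.5000

0.5000


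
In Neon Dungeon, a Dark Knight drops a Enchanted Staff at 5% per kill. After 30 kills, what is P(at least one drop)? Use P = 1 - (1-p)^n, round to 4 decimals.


P(at least one) = 1 - P(none) = 1 - (1-p)^n
p = 5/100 = 0.05
1 - p = 0.95
(1 - p)^30 = 0.95^30 = 0.214639
P(at least one) = 1 - 0.214639 = 0.7854

0.7854


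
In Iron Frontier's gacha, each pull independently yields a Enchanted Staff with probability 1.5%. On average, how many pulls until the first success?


Expected pulls for a geometric distribution = 1/p = 100 / rate%
= 100 / 1.5
= 66.67

66.67 pulls


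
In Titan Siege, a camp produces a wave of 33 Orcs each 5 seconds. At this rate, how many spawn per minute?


Spawns per minute = count * (60 / interval)
= 33 * (60 / 5)
= 33 * 12.0
= 396.0

396.0 per minute


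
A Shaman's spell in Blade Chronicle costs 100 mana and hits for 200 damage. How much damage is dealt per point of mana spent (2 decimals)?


Efficiency = damage / mana
= 200 / 100
= 2.00

2.00 dmg/mana


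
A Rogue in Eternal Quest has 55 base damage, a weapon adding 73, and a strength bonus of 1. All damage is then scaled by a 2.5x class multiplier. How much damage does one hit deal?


Sum base + weapon + str = 55 + 73 + 1 = 129
Multiply by 2.5:
129 * 2.5 = 322.5

322.5 damage


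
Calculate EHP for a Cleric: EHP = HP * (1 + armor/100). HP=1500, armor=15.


EHP = 1500 * (1 + 15/100)
= 1500 * (1 + 0.15)
= 1500 * 1.15
= 1725.0

1725.0 EHP


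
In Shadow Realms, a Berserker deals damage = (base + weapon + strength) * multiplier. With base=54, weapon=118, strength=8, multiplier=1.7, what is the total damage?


Sum base + weapon + str = 54 + 118 + 8 = 180
Multiply by 1.7:
180 * 1.7 = 306.0

306.0 damage


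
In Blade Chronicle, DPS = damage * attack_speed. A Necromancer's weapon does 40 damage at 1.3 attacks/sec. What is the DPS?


DPS = damage * attack_speed
= 40 * 1.3
= 52.0

52.0 DPS


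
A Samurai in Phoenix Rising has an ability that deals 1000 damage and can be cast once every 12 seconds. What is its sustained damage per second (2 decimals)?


DPS = damage / cooldown
= 1000 / 12
= 83.33

83.33 DPS


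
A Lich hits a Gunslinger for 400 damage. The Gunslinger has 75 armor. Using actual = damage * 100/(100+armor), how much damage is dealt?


actual = 400 * 100 / (100 + 75)
= 400 * 100 / 175
= 40000 / 175
= 228.57

228.57 damage


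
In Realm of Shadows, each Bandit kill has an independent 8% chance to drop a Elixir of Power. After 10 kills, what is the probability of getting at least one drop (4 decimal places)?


P(at least one) = 1 - P(none) = 1 - (1-p)^n
p = 8/100 = 0.08
1 - p = 0.92
(1 - p)^10 = 0.92^10 = 0.434388
P(at least one) = 1 - 0.434388 = 0.5656

0.5656


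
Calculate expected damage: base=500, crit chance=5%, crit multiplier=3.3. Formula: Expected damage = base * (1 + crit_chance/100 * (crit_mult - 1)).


E[dmg] = base * (1 + crit_chance * (crit_mult - 1))
cc as decimal = 5/100 = 0.05
cm - 1 = 3.3 - 1 = 2.3
Bonus factor = 0.05 * 2.3 = 0.115
Total multiplier = 1 + 0.115 = 1.115
Expected damage = 500 * 1.115 = 557.50

557.50 damage


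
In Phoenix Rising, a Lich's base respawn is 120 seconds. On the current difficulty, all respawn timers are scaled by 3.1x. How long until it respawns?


Respawn time = base * multiplier
= 120 * 3.1
= 372.0 seconds

372.0 seconds


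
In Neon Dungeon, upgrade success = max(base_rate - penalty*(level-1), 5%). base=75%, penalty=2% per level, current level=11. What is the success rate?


raw_rate = 75 - 2 * (11 - 1)
= 75 - 2 * 10
= 75 - 20
= 55
Apply floor: max(55, 5) = 55%

55%


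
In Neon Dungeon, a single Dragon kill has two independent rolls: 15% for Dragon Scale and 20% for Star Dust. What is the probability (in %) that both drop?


For independent events, P(both) = P(A) * P(B)
= 15% * 20%
= 300 / 100 %
= 3.0%

3.0%


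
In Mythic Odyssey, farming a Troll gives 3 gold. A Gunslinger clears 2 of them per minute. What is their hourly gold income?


Gold per minute = 3 * 2 = 6
Gold per hour = 6 * 60 = 360

360 gold/hour


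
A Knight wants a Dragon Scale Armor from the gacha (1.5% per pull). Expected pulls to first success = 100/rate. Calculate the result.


Expected pulls for a geometric distribution = 1/p = 100 / rate%
= 100 / 1.5
= 66.67

66.67 pulls


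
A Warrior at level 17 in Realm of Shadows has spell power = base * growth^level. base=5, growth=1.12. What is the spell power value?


value = base * growth^level
= 5 * 1.12^17
= 5 * 6.866041
= 34.33

34.33 spell power


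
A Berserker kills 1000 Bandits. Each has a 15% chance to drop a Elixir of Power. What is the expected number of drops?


Expected drops = kills * (drop_rate / 100)
= 1000 * (15 / 100)
= 1000 * 0.15
= 150.0

150.0 drops


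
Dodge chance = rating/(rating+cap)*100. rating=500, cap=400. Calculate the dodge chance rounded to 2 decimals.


dodge% = 500 / (500 + 400) * 100
= 500 / 900 * 100
= 0.555556 * 100
= 55.56%

55.56%


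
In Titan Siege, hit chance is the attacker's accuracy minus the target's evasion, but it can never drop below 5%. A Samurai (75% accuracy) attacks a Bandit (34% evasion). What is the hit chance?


accuracy - evasion = 75 - 34 = 41
Apply floor: max(41, 5) = 41
Hit chance = 41%

41%


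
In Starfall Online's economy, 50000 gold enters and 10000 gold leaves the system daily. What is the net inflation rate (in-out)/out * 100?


Net gold = 50000 - 10000 = 40000
Inflation rate = net / sunk * 100 = 40000 / 10000 * 100
= 4.0 * 100
= 400.00%

400.00%


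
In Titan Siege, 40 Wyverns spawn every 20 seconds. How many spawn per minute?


Spawns per minute = count * (60 / interval)
= 40 * (60 / 20)
= 40 * 3.0
= 120.0

120.0 per minute


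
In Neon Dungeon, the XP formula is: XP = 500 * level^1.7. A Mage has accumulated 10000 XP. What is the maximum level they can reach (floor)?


XP = 500 * level^1.7, so level = (XP / 500)^(1/1.7)
= (10000 / 500)^(1/1.7)
= 20.0^0.5882
= 5.8252
Floor: level = 5

level 5


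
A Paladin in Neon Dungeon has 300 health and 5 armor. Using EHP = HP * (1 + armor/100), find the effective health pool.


EHP = 300 * (1 + 5/100)
= 300 * (1 + 0.05)
= 300 * 1.05
= 315.0

315.0 EHP


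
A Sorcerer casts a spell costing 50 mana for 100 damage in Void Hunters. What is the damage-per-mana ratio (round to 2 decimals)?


Efficiency = damage / mana
= 100 / 50
= 2.00

2.00 dmg/mana


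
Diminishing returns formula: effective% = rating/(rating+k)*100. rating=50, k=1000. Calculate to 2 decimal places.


effective% = rating / (rating + k) * 100
= 50 / (50 + 1000) * 100
= 50 / 1050 * 100
= 0.047619 * 100
= 4.76%

4.76%


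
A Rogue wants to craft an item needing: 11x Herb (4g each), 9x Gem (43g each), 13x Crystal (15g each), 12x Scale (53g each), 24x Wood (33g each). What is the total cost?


Cost breakdown:
  Herb: 11 * 4 = 44
  Gem: 9 * 43 = 387
  Crystal: 13 * 15 = 195
  Scale: 12 * 53 = 636
  Wood: 24 * 33 = 792
Total = 44 + 387 + 195 + 636 + 792 = 2054

2054 gold


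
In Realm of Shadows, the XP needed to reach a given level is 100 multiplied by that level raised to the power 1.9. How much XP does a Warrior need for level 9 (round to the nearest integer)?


XP = 100 * level^1.9
Substitute level = 9:
XP = 100 * 9^1.9
= 100 * 65.0221
= 6502

6502 XP


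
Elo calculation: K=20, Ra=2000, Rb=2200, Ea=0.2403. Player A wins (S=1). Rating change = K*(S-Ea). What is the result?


Elo update: delta = K * (S - Ea), where S = 1 (wins)
S - Ea = 1 - 0.2403 = 0.7597
Rating change = 20 * 0.7597
= 15.19

15.19 rating points


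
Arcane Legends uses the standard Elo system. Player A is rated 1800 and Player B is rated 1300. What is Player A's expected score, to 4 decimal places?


Elo expected score: Ea = 1/(1 + 10^((Rb-Ra)/400))
Rb - Ra = 1300 - 1800 = -500
(Rb-Ra)/400 = -500/400 = -1.25
10^-1.25 = 0.056234
Ea = 1/(1 + 0.056234) = 1/1.056234 = 0.9468

0.9468


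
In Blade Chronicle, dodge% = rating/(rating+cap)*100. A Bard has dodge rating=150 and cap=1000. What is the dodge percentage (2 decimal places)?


dodge% = 150 / (150 + 1000) * 100
= 150 / 1150 * 100
= 0.130435 * 100
= 13.04%

13.04%


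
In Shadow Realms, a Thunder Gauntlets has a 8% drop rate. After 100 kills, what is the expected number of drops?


Expected drops = kills * (drop_rate / 100)
= 100 * (8 / 100)
= 100 * 0.08
= 8.0

8.0 drops


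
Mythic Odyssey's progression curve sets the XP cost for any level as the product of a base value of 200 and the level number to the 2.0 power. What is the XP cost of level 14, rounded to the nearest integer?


XP = 200 * level^2.0
Substitute level = 14:
XP = 200 * 14^2.0
= 200 * 196.0
= 39200

39200 XP


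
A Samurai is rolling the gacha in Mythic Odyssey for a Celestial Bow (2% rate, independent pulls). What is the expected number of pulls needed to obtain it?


Expected pulls for a geometric distribution = 1/p = 100 / rate%
= 100 / 2
= 50.0

50.0 pulls


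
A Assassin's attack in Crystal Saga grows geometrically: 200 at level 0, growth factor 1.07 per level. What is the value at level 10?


value = base * growth^level
= 200 * 1.07^10
= 200 * 1.967151
= 393.43

393.43 attack


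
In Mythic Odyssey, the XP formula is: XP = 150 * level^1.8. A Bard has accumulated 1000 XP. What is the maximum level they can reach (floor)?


XP = 150 * level^1.8, so level = (XP / 150)^(1/1.8)
= (1000 / 150)^(1/1.8)
= 6.6667^0.5556
= 2.869
Floor: level = 2

level 2


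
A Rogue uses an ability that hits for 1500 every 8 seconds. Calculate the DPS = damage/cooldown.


DPS = damage / cooldown
= 1500 / 8
= 187.50

187.50 DPS


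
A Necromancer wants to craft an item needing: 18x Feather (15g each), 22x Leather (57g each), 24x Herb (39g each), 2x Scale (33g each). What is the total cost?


Cost breakdown:
  Feather: 18 * 15 = 270
  Leather: 22 * 57 = 1254
  Herb: 24 * 39 = 936
  Scale: 2 * 33 = 66
Total = 270 + 1254 + 936 + 66 = 2526

2526 gold


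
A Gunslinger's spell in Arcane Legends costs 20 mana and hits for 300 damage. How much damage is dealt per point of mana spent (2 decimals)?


Efficiency = damage / mana
= 300 / 20
= 15.00

15.00 dmg/mana


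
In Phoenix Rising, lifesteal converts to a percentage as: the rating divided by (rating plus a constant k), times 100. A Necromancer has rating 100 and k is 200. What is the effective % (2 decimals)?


effective% = rating / (rating + k) * 100
= 100 / (100 + 200) * 100
= 100 / 300 * 100
= 0.333333 * 100
= 33.33%

33.33%


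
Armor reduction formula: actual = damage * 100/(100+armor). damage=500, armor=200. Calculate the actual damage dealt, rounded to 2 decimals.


actual = 500 * 100 / (100 + 200)
= 500 * 100 / 300
= 50000 / 300
= 166.67

166.67 damage


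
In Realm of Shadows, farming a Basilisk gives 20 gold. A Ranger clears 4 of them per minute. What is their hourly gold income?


Gold per minute = 20 * 4 = 80
Gold per hour = 80 * 60 = 4800

4800 gold/hour


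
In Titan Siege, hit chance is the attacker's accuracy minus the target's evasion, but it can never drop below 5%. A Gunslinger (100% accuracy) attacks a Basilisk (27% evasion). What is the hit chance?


accuracy - evasion = 100 - 27 = 73
Apply floor: max(73, 5) = 73
Hit chance = 73%

73%


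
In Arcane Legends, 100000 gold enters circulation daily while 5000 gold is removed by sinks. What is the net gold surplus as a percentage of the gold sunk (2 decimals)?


Net gold = 100000 - 5000 = 95000
Inflation rate = net / sunk * 100 = 95000 / 5000 * 100
= 19.0 * 100
= 1900.00%

1900.00%


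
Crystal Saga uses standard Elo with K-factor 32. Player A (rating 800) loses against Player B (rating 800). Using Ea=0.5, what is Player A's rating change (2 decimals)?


Elo update: delta = K * (S - Ea), where S = 0 (loses)
S - Ea = 0 - 0.5 = -0.5
Rating change = 32 * -0.5
= -16.00

-16.00 rating points


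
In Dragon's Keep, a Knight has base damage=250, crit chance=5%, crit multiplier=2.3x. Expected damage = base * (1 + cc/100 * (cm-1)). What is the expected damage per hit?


E[dmg] = base * (1 + crit_chance * (crit_mult - 1))
cc as decimal = 5/100 = 0.05
cm - 1 = 2.3 - 1 = 1.3
Bonus factor = 0.05 * 1.3 = 0.065
Total multiplier = 1 + 0.065 = 1.065
Expected damage = 250 * 1.065 = 266.25

266.25 damage


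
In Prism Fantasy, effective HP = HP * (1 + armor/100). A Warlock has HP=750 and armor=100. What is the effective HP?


EHP = 750 * (1 + 100/100)
= 750 * (1 + 1.0)
= 750 * 2.0
= 1500.0

1500.0 EHP


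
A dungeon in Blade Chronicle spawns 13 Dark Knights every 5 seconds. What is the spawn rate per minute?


Spawns per minute = count * (60 / interval)
= 13 * (60 / 5)
= 13 * 12.0
= 156.0

156.0 per minute


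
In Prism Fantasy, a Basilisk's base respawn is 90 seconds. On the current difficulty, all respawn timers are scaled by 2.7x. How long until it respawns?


Respawn time = base * multiplier
= 90 * 2.7
= 243.0 seconds

243.0 seconds


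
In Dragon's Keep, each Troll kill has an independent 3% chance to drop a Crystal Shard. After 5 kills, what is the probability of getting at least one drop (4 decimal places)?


P(at least one) = 1 - P(none) = 1 - (1-p)^n
p = 3/100 = 0.03
1 - p = 0.97
(1 - p)^5 = 0.97^5 = 0.858734
P(at least one) = 1 - 0.858734 = 0.1413

0.1413


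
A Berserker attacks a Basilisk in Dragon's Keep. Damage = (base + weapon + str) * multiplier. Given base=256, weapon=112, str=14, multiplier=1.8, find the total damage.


Sum base + weapon + str = 256 + 112 + 14 = 382
Multiply by 1.8:
382 * 1.8 = 687.6

687.6 damage


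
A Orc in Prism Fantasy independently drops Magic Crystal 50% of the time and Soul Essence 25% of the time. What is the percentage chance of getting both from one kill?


For independent events, P(both) = P(A) * P(B)
= 50% * 25%
= 1250 / 100 %
= 12.5%

12.5%


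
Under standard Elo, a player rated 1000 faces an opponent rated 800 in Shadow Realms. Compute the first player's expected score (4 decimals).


Elo expected score: Ea = 1/(1 + 10^((Rb-Ra)/400))
Rb - Ra = 800 - 1000 = -200
(Rb-Ra)/400 = -200/400 = -0.5
10^-0.5 = 0.316228
Ea = 1/(1 + 0.316228) = 1/1.316228 = 0.7597

0.7597


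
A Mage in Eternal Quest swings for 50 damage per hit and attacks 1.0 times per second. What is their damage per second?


DPS = damage * attack_speed
= 50 * 1.0
= 50.0

50.0 DPS


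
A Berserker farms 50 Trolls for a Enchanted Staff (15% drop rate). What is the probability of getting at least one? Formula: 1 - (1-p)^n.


P(at least one) = 1 - P(none) = 1 - (1-p)^n
p = 15/100 = 0.15
1 - p = 0.85
(1 - p)^50 = 0.85^50 = 0.000296
P(at least one) = 1 - 0.000296 = 0.9997

0.9997


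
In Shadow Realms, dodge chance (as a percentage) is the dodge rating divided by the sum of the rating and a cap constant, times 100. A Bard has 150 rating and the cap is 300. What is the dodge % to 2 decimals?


dodge% = 150 / (150 + 300) * 100
= 150 / 450 * 100
= 0.333333 * 100
= 33.33%

33.33%


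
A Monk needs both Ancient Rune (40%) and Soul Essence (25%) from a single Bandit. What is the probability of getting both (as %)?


For independent events, P(both) = P(A) * P(B)
= 40% * 25%
= 1000 / 100 %
= 10.0%

10.0%


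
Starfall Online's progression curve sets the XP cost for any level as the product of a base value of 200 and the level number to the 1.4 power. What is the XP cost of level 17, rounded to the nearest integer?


XP = 200 * level^1.4
Substitute level = 17:
XP = 200 * 17^1.4
= 200 * 52.7993
= 10560

10560 XP


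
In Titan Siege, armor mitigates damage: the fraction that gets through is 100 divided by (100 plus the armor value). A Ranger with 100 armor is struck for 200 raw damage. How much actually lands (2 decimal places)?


actual = 200 * 100 / (100 + 100)
= 200 * 100 / 200
= 20000 / 200
= 100.00

100.00 damage


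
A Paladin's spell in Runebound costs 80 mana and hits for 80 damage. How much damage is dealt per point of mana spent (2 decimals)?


Efficiency = damage / mana
= 80 / 80
= 1.00

1.00 dmg/mana


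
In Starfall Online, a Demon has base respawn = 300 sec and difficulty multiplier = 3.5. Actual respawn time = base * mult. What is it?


Respawn time = base * multiplier
= 300 * 3.5
= 1050.0 seconds

1050.0 seconds


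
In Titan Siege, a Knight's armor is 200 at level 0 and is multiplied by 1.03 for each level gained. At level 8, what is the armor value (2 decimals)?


value = base * growth^level
= 200 * 1.03^8
= 200 * 1.26677
= 253.35

253.35 armor


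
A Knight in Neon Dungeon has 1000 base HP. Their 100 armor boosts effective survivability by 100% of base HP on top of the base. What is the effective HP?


EHP = 1000 * (1 + 100/100)
= 1000 * (1 + 1.0)
= 1000 * 2.0
= 2000.0

2000.0 EHP


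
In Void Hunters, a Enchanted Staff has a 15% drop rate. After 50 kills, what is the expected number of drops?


Expected drops = kills * (drop_rate / 100)
= 50 * (15 / 100)
= 50 * 0.15
= 7.5

7.5 drops


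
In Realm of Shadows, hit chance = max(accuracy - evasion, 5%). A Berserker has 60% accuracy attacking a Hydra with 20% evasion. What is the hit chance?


accuracy - evasion = 60 - 20 = 40
Apply floor: max(40, 5) = 40
Hit chance = 40%

40%


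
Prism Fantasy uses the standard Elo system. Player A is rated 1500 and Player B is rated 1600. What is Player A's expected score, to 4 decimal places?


Elo expected score: Ea = 1/(1 + 10^((Rb-Ra)/400))
Rb - Ra = 1600 - 1500 = 100
(Rb-Ra)/400 = 100/400 = 0.25
10^0.25 = 1.778279
Ea = 1/(1 + 1.778279) = 1/2.778279 = 0.3599

0.3599


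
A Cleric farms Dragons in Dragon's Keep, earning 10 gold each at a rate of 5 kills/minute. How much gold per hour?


Gold per minute = 10 * 5 = 50
Gold per hour = 50 * 60 = 3000

3000 gold/hour


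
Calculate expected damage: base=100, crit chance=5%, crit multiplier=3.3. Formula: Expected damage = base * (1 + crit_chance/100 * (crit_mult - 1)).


E[dmg] = base * (1 + crit_chance * (crit_mult - 1))
cc as decimal = 5/100 = 0.05
cm - 1 = 3.3 - 1 = 2.3
Bonus factor = 0.05 * 2.3 = 0.115
Total multiplier = 1 + 0.115 = 1.115
Expected damage = 100 * 1.115 = 111.50

111.50 damage


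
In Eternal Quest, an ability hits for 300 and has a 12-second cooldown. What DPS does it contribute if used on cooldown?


DPS = damage / cooldown
= 300 / 12
= 25.00

25.00 DPS


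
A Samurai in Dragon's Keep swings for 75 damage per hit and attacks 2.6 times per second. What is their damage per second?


DPS = damage * attack_speed
= 75 * 2.6
= 195.0

195.0 DPS


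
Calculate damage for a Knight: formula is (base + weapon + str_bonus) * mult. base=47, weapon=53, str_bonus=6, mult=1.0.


Sum base + weapon + str = 47 + 53 + 6 = 106
Multiply by 1.0:
106 * 1.0 = 106.0

106.0 damage


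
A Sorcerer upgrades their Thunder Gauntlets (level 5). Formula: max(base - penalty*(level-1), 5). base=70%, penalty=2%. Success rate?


raw_rate = 70 - 2 * (5 - 1)
= 70 - 2 * 4
= 70 - 8
= 62
Apply floor: max(62, 5) = 62%

62%


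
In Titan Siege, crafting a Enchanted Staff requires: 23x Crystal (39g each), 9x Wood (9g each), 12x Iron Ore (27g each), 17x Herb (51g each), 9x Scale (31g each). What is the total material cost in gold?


Cost breakdown:
  Crystal: 23 * 39 = 897
  Wood: 9 * 9 = 81
  Iron Ore: 12 * 27 = 324
  Herb: 17 * 51 = 867
  Scale: 9 * 31 = 279
Total = 897 + 81 + 324 + 867 + 279 = 2448

2448 gold


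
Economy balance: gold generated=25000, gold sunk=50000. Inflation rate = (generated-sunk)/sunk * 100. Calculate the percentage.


Net gold = 25000 - 50000 = -25000
Inflation rate = net / sunk * 100 = -25000 / 50000 * 100
= -0.5 * 100
= -50.00%

-50.00%


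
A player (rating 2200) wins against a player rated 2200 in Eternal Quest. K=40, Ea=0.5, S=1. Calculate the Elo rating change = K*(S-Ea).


Elo update: delta = K * (S - Ea), where S = 1 (wins)
S - Ea = 1 - 0.5 = 0.5
Rating change = 40 * 0.5
= 20.00

20.00 rating points


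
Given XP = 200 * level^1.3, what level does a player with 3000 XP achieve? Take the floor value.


XP = 200 * level^1.3, so level = (XP / 200)^(1/1.3)
= (3000 / 200)^(1/1.3)
= 15.0^0.7692
= 8.0294
Floor: level = 8

level 8


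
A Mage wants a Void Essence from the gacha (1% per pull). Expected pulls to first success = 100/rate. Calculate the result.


Expected pulls for a geometric distribution = 1/p = 100 / rate%
= 100 / 1
= 100.0

100.0 pulls


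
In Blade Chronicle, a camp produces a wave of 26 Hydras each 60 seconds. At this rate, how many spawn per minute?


Spawns per minute = count * (60 / interval)
= 26 * (60 / 60)
= 26 * 1.0
= 26.0

26.0 per minute


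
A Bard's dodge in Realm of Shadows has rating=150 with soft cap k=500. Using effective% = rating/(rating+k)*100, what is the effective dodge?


effective% = rating / (rating + k) * 100
= 150 / (150 + 500) * 100
= 150 / 650 * 100
= 0.230769 * 100
= 23.08%

23.08%


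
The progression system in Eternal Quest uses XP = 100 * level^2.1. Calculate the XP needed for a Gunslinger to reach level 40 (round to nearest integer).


XP = 100 * level^2.1
Substitute level = 40:
XP = 100 * 40^2.1
= 100 * 2313.8009
= 231380

231380 XP


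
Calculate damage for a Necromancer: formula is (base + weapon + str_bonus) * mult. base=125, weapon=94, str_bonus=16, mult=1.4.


Sum base + weapon + str = 125 + 94 + 16 = 235
Multiply by 1.4:
235 * 1.4 = 329.0

329.0 damage


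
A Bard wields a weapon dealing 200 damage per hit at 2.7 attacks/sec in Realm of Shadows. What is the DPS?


DPS = damage * attack_speed
= 200 * 2.7
= 540.0

540.0 DPS


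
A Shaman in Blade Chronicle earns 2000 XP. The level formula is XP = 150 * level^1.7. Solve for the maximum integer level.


XP = 150 * level^1.7, so level = (XP / 150)^(1/1.7)
= (2000 / 150)^(1/1.7)
= 13.3333^0.5882
= 4.5891
Floor: level = 4

level 4


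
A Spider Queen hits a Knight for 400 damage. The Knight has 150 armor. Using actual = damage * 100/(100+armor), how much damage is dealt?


actual = 400 * 100 / (100 + 150)
= 400 * 100 / 250
= 40000 / 250
= 160.00

160.00 damage


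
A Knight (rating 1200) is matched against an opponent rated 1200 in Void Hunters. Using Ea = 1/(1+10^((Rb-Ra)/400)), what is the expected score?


Elo expected score: Ea = 1/(1 + 10^((Rb-Ra)/400))
Rb - Ra = 1200 - 1200 = 0
(Rb-Ra)/400 = 0/400 = 0.0
10^0.0 = 1.0
Ea = 1/(1 + 1.0) = 1/2.0 = 0.5000

0.5000


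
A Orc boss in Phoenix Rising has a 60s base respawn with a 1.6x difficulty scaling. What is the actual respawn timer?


Respawn time = base * multiplier
= 60 * 1.6
= 96.0 seconds

96.0 seconds


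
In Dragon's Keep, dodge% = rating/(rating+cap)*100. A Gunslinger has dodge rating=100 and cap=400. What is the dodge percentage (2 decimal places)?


dodge% = 100 / (100 + 400) * 100
= 100 / 500 * 100
= 0.2 * 100
= 20.00%

20.00%


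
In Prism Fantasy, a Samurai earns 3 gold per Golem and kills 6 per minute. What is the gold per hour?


Gold per minute = 3 * 6 = 18
Gold per hour = 18 * 60 = 1080

1080 gold/hour


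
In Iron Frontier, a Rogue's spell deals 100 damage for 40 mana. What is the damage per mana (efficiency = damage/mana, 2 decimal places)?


Efficiency = damage / mana
= 100 / 40
= 2.50

2.50 dmg/mana


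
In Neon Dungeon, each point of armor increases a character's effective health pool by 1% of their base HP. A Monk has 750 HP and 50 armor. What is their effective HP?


EHP = 750 * (1 + 50/100)
= 750 * (1 + 0.5)
= 750 * 1.5
= 1125.0

1125.0 EHP


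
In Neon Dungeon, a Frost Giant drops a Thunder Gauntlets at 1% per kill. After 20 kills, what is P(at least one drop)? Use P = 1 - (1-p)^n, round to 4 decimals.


P(at least one) = 1 - P(none) = 1 - (1-p)^n
p = 1/100 = 0.01
1 - p = 0.99
(1 - p)^20 = 0.99^20 = 0.817907
P(at least one) = 1 - 0.817907 = 0.1821

0.1821


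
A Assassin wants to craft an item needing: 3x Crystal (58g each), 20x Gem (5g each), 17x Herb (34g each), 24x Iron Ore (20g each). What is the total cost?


Cost breakdown:
  Crystal: 3 * 58 = 174
  Gem: 20 * 5 = 100
  Herb: 17 * 34 = 578
  Iron Ore: 24 * 20 = 480
Total = 174 + 100 + 578 + 480 = 1332

1332 gold


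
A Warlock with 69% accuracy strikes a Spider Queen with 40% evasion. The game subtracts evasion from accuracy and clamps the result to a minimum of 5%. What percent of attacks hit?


accuracy - evasion = 69 - 40 = 29
Apply floor: max(29, 5) = 29
Hit chance = 29%

29%


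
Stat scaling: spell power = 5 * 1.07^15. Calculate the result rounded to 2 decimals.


value = base * growth^level
= 5 * 1.07^15
= 5 * 2.759032
= 13.80

13.80 spell power


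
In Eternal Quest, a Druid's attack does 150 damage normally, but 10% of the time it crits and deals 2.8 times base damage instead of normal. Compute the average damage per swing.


E[dmg] = base * (1 + crit_chance * (crit_mult - 1))
cc as decimal = 10/100 = 0.1
cm - 1 = 2.8 - 1 = 1.8
Bonus factor = 0.1 * 1.8 = 0.18
Total multiplier = 1 + 0.18 = 1.18
Expected damage = 150 * 1.18 = 177.00

177.00 damage


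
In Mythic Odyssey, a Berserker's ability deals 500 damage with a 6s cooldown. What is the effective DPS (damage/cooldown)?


DPS = damage / cooldown
= 500 / 6
= 83.33

83.33 DPS


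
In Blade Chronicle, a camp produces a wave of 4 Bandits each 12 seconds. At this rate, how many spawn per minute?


Spawns per minute = count * (60 / interval)
= 4 * (60 / 12)
= 4 * 5.0
= 20.0

20.0 per minute


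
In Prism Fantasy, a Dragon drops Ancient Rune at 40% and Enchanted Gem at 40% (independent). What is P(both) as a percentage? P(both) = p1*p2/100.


For independent events, P(both) = P(A) * P(B)
= 40% * 40%
= 1600 / 100 %
= 16.0%

16.0%


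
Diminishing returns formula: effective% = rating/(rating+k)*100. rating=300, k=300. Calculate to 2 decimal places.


effective% = rating / (rating + k) * 100
= 300 / (300 + 300) * 100
= 300 / 600 * 100
= 0.5 * 100
= 50.00%

50.00%


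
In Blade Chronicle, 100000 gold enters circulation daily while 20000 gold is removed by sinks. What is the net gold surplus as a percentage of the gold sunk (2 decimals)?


Net gold = 100000 - 20000 = 80000
Inflation rate = net / sunk * 100 = 80000 / 20000 * 100
= 4.0 * 100
= 400.00%

400.00%


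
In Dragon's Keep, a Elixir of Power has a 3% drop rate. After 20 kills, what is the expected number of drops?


Expected drops = kills * (drop_rate / 100)
= 20 * (3 / 100)
= 20 * 0.03
= 0.6

0.6 drops


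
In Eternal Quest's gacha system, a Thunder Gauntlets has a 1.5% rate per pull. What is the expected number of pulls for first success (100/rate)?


Expected pulls for a geometric distribution = 1/p = 100 / rate%
= 100 / 1.5
= 66.67

66.67 pulls


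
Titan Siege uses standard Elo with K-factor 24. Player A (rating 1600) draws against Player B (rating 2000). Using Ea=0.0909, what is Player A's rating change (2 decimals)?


Elo update: delta = K * (S - Ea), where S = 0.5 (draws)
S - Ea = 0.5 - 0.0909 = 0.4091
Rating change = 24 * 0.4091
= 9.82

9.82 rating points


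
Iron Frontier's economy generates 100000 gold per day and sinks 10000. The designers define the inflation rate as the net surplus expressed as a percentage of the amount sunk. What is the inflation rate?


Net gold = 100000 - 10000 = 90000
Inflation rate = net / sunk * 100 = 90000 / 10000 * 100
= 9.0 * 100
= 900.00%

900.00%


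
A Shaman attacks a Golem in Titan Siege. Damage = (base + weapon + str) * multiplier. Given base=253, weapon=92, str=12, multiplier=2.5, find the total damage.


Sum base + weapon + str = 253 + 92 + 12 = 357
Multiply by 2.5:
357 * 2.5 = 892.5

892.5 damage


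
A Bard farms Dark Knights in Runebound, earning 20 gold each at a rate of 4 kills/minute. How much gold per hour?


Gold per minute = 20 * 4 = 80
Gold per hour = 80 * 60 = 4800

4800 gold/hour


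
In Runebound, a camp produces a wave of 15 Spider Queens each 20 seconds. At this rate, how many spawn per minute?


Spawns per minute = count * (60 / interval)
= 15 * (60 / 20)
= 15 * 3.0
= 45.0

45.0 per minute


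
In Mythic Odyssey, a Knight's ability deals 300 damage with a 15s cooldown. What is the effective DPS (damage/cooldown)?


DPS = damage / cooldown
= 300 / 15
= 20.00

20.00 DPS


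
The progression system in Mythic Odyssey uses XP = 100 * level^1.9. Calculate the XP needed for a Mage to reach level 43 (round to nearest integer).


XP = 100 * level^1.9
Substitute level = 43:
XP = 100 * 43^1.9
= 100 * 1269.3754
= 126938

126938 XP


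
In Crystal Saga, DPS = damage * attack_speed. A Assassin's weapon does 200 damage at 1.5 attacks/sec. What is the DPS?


DPS = damage * attack_speed
= 200 * 1.5
= 300.0

300.0 DPS


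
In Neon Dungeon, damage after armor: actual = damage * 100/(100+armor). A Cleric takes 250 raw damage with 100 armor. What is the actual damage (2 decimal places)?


actual = 250 * 100 / (100 + 100)
= 250 * 100 / 200
= 25000 / 200
= 125.00

125.00 damage


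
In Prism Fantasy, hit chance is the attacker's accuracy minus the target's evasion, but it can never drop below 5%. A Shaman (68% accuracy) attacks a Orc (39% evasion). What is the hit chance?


accuracy - evasion = 68 - 39 = 29
Apply floor: max(29, 5) = 29
Hit chance = 29%

29%


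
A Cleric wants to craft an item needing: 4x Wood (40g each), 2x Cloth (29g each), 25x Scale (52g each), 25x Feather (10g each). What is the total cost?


Cost breakdown:
  Wood: 4 * 40 = 160
  Cloth: 2 * 29 = 58
  Scale: 25 * 52 = 1300
  Feather: 25 * 10 = 250
Total = 160 + 58 + 1300 + 250 = 1768

1768 gold


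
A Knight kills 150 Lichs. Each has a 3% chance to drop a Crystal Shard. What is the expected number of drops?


Expected drops = kills * (drop_rate / 100)
= 150 * (3 / 100)
= 150 * 0.03
= 4.5

4.5 drops


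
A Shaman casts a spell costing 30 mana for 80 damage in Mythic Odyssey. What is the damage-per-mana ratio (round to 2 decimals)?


Efficiency = damage / mana
= 80 / 30
= 2.67

2.67 dmg/mana


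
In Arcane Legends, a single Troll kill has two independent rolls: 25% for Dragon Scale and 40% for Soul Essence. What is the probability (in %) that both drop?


For independent events, P(both) = P(A) * P(B)
= 25% * 40%
= 1000 / 100 %
= 10.0%

10.0%


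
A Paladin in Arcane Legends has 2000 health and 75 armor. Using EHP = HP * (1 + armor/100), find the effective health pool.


EHP = 2000 * (1 + 75/100)
= 2000 * (1 + 0.75)
= 2000 * 1.75
= 3500.0

3500.0 EHP


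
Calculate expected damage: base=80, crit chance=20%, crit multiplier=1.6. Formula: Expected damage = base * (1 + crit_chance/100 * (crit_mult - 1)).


E[dmg] = base * (1 + crit_chance * (crit_mult - 1))
cc as decimal = 20/100 = 0.2
cm - 1 = 1.6 - 1 = 0.6
Bonus factor = 0.2 * 0.6 = 0.12
Total multiplier = 1 + 0.12 = 1.12
Expected damage = 80 * 1.12 = 89.60

89.60 damage


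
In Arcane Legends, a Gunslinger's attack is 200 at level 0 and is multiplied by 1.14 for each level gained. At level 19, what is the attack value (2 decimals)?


value = base * growth^level
= 200 * 1.14^19
= 200 * 12.055693
= 2411.14

2411.14 attack


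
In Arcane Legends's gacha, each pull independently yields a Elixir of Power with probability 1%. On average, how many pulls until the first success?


Expected pulls for a geometric distribution = 1/p = 100 / rate%
= 100 / 1
= 100.0

100.0 pulls


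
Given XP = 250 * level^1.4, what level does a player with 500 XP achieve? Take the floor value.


XP = 250 * level^1.4, so level = (XP / 250)^(1/1.4)
= (500 / 250)^(1/1.4)
= 2.0^0.7143
= 1.6407
Floor: level = 1

level 1


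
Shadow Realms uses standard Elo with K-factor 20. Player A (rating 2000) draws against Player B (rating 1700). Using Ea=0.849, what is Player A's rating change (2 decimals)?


Elo update: delta = K * (S - Ea), where S = 0.5 (draws)
S - Ea = 0.5 - 0.849 = -0.349
Rating change = 20 * -0.349
= -6.98

-6.98 rating points


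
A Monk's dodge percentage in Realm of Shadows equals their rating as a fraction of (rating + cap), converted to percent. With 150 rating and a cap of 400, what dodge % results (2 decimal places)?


dodge% = 150 / (150 + 400) * 100
= 150 / 550 * 100
= 0.272727 * 100
= 27.27%

27.27%


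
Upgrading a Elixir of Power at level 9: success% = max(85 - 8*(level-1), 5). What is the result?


raw_rate = 85 - 8 * (9 - 1)
= 85 - 8 * 8
= 85 - 64
= 21
Apply floor: max(21, 5) = 21%

21%


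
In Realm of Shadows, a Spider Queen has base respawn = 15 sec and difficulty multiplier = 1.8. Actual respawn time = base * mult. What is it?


Respawn time = base * multiplier
= 15 * 1.8
= 27.0 seconds

27.0 seconds


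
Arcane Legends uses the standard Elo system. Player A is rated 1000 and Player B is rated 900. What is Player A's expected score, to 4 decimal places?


Elo expected score: Ea = 1/(1 + 10^((Rb-Ra)/400))
Rb - Ra = 900 - 1000 = -100
(Rb-Ra)/400 = -100/400 = -0.25
10^-0.25 = 0.562341
Ea = 1/(1 + 0.562341) = 1/1.562341 = 0.6401

0.6401


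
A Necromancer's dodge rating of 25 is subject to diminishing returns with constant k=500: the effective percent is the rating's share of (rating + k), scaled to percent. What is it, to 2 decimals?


effective% = rating / (rating + k) * 100
= 25 / (25 + 500) * 100
= 25 / 525 * 100
= 0.047619 * 100
= 4.76%

4.76%


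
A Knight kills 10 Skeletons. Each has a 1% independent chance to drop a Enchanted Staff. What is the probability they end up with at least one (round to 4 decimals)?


P(at least one) = 1 - P(none) = 1 - (1-p)^n
p = 1/100 = 0.01
1 - p = 0.99
(1 - p)^10 = 0.99^10 = 0.904382
P(at least one) = 1 - 0.904382 = 0.0956

0.0956


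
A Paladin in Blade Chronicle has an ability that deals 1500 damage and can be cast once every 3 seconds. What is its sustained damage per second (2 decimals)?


DPS = damage / cooldown
= 1500 / 3
= 500.00

500.00 DPS


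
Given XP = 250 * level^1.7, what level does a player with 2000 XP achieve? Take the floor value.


XP = 250 * level^1.7, so level = (XP / 250)^(1/1.7)
= (2000 / 250)^(1/1.7)
= 8.0^0.5882
= 3.398
Floor: level = 3

level 3


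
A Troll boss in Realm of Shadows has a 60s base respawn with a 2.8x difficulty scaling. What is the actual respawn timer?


Respawn time = base * multiplier
= 60 * 2.8
= 168.0 seconds

168.0 seconds


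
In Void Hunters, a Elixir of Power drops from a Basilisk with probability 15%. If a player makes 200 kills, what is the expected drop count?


Expected drops = kills * (drop_rate / 100)
= 200 * (15 / 100)
= 200 * 0.15
= 30.0

30.0 drops


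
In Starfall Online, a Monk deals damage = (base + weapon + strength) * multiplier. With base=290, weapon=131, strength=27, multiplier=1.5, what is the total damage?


Sum base + weapon + str = 290 + 131 + 27 = 448
Multiply by 1.5:
448 * 1.5 = 672.0

672.0 damage


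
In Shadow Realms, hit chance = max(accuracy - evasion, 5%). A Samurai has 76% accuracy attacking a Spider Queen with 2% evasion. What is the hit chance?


accuracy - evasion = 76 - 2 = 74
Apply floor: max(74, 5) = 74
Hit chance = 74%

74%


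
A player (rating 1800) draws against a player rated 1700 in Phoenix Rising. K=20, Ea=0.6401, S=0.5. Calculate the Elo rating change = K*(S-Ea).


Elo update: delta = K * (S - Ea), where S = 0.5 (draws)
S - Ea = 0.5 - 0.6401 = -0.1401
Rating change = 20 * -0.1401
= -2.80

-2.80 rating points


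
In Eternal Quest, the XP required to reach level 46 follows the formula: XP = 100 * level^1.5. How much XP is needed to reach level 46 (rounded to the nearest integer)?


XP = 100 * level^1.5
Substitute level = 46:
XP = 100 * 46^1.5
= 100 * 311.9872
= 31199

31199 XP
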